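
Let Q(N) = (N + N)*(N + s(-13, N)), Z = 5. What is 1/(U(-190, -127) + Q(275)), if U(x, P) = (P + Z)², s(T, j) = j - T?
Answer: 1/324534 ≈ 3.0813e-6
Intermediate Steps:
U(x, P) = (5 + P)² (U(x, P) = (P + 5)² = (5 + P)²)
Q(N) = 2*N*(13 + 2*N) (Q(N) = (N + N)*(N + (N - 1*(-13))) = (2*N)*(N + (N + 13)) = (2*N)*(N + (13 + N)) = (2*N)*(13 + 2*N) = 2*N*(13 + 2*N))
1/(U(-190, -127) + Q(275)) = 1/((5 - 127)² + 2*275*(13 + 2*275)) = 1/((-122)² + 2*275*(13 + 550)) = 1/(14884 + 2*275*563) = 1/(14884 + 309650) = 1/324534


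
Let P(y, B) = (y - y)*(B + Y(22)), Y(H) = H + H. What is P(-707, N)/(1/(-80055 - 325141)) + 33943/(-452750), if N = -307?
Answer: -33943/452750 ≈ -0.074971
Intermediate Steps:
Y(H) = 2*H
P(y, B) = 0 (P(y, B) = (y - y)*(B + 2*22) = 0*(B + 44) = 0*(44 + B) = 0)
P(-707, N)/(1/(-80055 - 325141)) + 33943/(-452750) = 0/(1/(-80055 - 325141)) + 33943/(-452750) = 0/(1/(-405196)) + 33943*(-1/452750) = 0/(-1/405196) - 33943/452750 = 0*(-405196) - 33943/452750 = 0 - 33943/452750 = -33943/452750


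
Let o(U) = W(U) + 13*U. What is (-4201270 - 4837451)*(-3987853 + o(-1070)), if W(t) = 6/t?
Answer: 19351388333956968/535 ≈ 3.6171e+13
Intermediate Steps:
o(U) = 6/U + 13*U
(-4201270 - 4837451)*(-3987853 + o(-1070)) = (-4201270 - 4837451)*(-3987853 + (6/(-1070) + 13*(-1070))) = -9038721*(-3987853 + (6*(-1/1070) - 13910)) = -9038721*(-3987853 + (-3/535 - 13910)) = -9038721*(-3987853 - 7441853/535) = -9038721*(-2140943208/535) = 19351388333956968/535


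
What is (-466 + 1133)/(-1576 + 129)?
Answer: -667/1447 ≈ -0.46095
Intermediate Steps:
(-466 + 1133)/(-1576 + 129) = 667/(-1447) = 667*(-1/1447) = -667/1447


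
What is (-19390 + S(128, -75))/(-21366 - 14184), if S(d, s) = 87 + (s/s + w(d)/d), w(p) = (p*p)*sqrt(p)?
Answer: 3217/5925 - 512*sqrt(2)/17775 ≈ 0.50222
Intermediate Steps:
w(p) = p**(5/2) (w(p) = p**2*sqrt(p) = p**(5/2))
S(d, s) = 88 + d**(3/2) (S(d, s) = 87 + (s/s + d**(5/2)/d) = 87 + (1 + d**(3/2)) = 88 + d**(3/2))
(-19390 + S(128, -75))/(-21366 - 14184) = (-19390 + (88 + 128**(3/2)))/(-21366 - 14184) = (-19390 + (88 + 1024*sqrt(2)))/(-35550) = (-19302 + 1024*sqrt(2))*(-1/35550) = 3217/5925 - 512*sqrt(2)/17775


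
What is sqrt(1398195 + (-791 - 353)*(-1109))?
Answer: sqrt(2666891) ≈ 1633.1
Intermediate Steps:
sqrt(1398195 + (-791 - 353)*(-1109)) = sqrt(1398195 - 1144*(-1109)) = sqrt(1398195 + 1268696) = sqrt(2666891)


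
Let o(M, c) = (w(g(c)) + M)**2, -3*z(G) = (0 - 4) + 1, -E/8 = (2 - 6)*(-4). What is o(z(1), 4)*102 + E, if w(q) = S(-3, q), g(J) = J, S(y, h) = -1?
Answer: -128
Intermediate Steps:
w(q) = -1
E = -128 (E = -8*(2 - 6)*(-4) = -(-32)*(-4) = -8*16 = -128)
z(G) = 1 (z(G) = -((0 - 4) + 1)/3 = -(-4 + 1)/3 = -1/3*(-3) = 1)
o(M, c) = (-1 + M)**2
o(z(1), 4)*102 + E = (-1 + 1)**2*102 - 128 = 0**2*102 - 128 = 0*102 - 128 = 0 - 128 = -128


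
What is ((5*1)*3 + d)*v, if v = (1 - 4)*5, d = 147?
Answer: -2430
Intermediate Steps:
v = -15 (v = -3*5 = -15)
((5*1)*3 + d)*v = ((5*1)*3 + 147)*(-15) = (5*3 + 147)*(-15) = (15 + 147)*(-15) = 162*(-15) = -2430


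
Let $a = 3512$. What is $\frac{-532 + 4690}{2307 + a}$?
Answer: $\frac{378}{529} \approx 0.71456$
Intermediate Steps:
$\frac{-532 + 4690}{2307 + a} = \frac{-532 + 4690}{2307 + 3512} = \frac{4158}{5819} = 4158 \cdot \frac{1}{5819} = \frac{378}{529}$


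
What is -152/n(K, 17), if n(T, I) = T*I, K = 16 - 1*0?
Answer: -19/34 ≈ -0.55882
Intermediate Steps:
K = 16 (K = 16 + 0 = 16)
n(T, I) = I*T
-152/n(K, 17) = -152/(17*16) = -152/272 = -152*1/272 = -19/34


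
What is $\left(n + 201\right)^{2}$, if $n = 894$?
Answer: $1199025$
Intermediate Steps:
$\left(n + 201\right)^{2} = \left(894 + 201\right)^{2} = 1095^{2} = 1199025$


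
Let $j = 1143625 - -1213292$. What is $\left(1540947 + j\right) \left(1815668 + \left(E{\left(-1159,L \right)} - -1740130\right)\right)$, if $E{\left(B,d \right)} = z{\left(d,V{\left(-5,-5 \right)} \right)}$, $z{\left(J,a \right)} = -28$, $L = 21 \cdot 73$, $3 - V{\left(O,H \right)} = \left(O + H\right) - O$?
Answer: $13859907875280$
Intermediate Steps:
$V{\left(O,H \right)} = 3 - H$ ($V{\left(O,H \right)} = 3 - \left(\left(O + H\right) - O\right) = 3 - \left(\left(H + O\right) - O\right) = 3 - H$)
$L = 1533$
$j = 2356917$ ($j = 1143625 + 1213292 = 2356917$)
$E{\left(B,d \right)} = -28$
$\left(1540947 + j\right) \left(1815668 + \left(E{\left(-1159,L \right)} - -1740130\right)\right) = \left(1540947 + 2356917\right) \left(1815668 - -1740102\right) = 3897864 \left(1815668 + \left(-28 + 1740130\right)\right) = 3897864 \left(1815668 + 1740102\right) = 3897864 \cdot 3555770 = 13859907875280$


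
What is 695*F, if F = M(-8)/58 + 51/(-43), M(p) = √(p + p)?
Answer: -35445/43 + 1390*I/29 ≈ -824.3 + 47.931*I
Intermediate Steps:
M(p) = √2*√p (M(p) = √(2*p) = √2*√p)
F = -51/43 + 2*I/29 (F = (√2*√(-8))/58 + 51/(-43) = (√2*(2*I*√2))*(1/58) + 51*(-1/43) = (4*I)*(1/58) - 51/43 = 2*I/29 - 51/43 = -51/43 + 2*I/29 ≈ -1.186 + 0.068966*I)
695*F = 695*(-51/43 + 2*I/29) = -35445/43 + 1390*I/29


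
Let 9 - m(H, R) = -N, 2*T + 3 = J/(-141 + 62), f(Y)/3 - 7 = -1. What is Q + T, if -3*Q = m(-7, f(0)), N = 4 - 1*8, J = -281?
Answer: -329/237 ≈ -1.3882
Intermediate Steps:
f(Y) = 18 (f(Y) = 21 + 3*(-1) = 21 - 3 = 18)
N = -4 (N = 4 - 8 = -4)
T = 22/79 (T = -3/2 + (-281/(-141 + 62))/2 = -3/2 + (-281/(-79))/2 = -3/2 + (-281*(-1/79))/2 = -3/2 + (1/2)*(281/79) = -3/2 + 281/158 = 22/79 ≈ 0.27848)
m(H, R) = 5 (m(H, R) = 9 - (-1)*(-4) = 9 - 1*4 = 9 - 4 = 5)
Q = -5/3 (Q = -1/3*5 = -5/3 ≈ -1.6667)
Q + T = -5/3 + 22/79 = -329/237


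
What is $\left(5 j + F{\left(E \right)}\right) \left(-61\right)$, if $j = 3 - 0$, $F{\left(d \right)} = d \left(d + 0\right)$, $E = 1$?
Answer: $-976$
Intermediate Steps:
$F{\left(d \right)} = d^{2}$ ($F{\left(d \right)} = d d = d^{2}$)
$j = 3$ ($j = 3 + 0 = 3$)
$\left(5 j + F{\left(E \right)}\right) \left(-61\right) = \left(5 \cdot 3 + 1^{2}\right) \left(-61\right) = \left(15 + 1\right) \left(-61\right) = 16 \left(-61\right) = -976$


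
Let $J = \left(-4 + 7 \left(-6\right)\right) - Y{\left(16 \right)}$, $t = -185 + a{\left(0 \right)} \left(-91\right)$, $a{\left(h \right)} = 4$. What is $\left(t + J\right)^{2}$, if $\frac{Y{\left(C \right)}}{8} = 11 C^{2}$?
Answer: $534673129$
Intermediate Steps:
$Y{\left(C \right)} = 88 C^{2}$ ($Y{\left(C \right)} = 8 \cdot 11 C^{2} = 88 C^{2}$)
$t = -549$ ($t = -185 + 4 \left(-91\right) = -185 - 364 = -549$)
$J = -22574$ ($J = \left(-4 + 7 \left(-6\right)\right) - 88 \cdot 16^{2} = \left(-4 - 42\right) - 88 \cdot 256 = -46 - 22528 = -22574$)
$\left(t + J\right)^{2} = \left(-549 - 22574\right)^{2} = \left(-23123\right)^{2} = 534673129$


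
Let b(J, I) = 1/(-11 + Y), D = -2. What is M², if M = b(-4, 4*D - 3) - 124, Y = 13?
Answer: 61009/4 ≈ 15252.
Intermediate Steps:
b(J, I) = ½ (b(J, I) = 1/(-11 + 13) = 1/2 = ½)
M = -247/2 (M = ½ - 124 = -247/2 ≈ -123.50)
M² = (-247/2)² = 61009/4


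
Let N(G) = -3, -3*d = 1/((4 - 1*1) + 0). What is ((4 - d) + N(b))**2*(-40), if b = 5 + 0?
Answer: -4000/81 ≈ -49.383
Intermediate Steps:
b = 5
d = -1/9 (d = -1/(3*((4 - 1*1) + 0)) = -1/(3*((4 - 1) + 0)) = -1/(3*(3 + 0)) = -1/3/3 = -1/3*1/3 = -1/9 ≈ -0.11111)
((4 - d) + N(b))**2*(-40) = ((4 - 1*(-1/9)) - 3)**2*(-40) = ((4 + 1/9) - 3)**2*(-40) = (37/9 - 3)**2*(-40) = (10/9)**2*(-40) = (100/81)*(-40) = -4000/81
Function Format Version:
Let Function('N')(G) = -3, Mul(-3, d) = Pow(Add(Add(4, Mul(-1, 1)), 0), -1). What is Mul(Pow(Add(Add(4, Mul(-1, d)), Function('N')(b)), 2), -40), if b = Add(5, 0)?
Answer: Rational(-4000, 81) ≈ -49.383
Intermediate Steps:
b = 5
d = Rational(-1, 9) (d = Mul(Rational(-1, 3), Pow(Add(Add(4, Mul(-1, 1)), 0), -1)) = Mul(Rational(-1, 3), Pow(Add(Add(4, -1), 0), -1)) = Mul(Rational(-1, 3), Pow(Add(3, 0), -1)) = Mul(Rational(-1, 3), Pow(3, -1)) = Mul(Rational(-1, 3), Rational(1, 3)) = Rational(-1, 9) ≈ -0.11111)
Mul(Pow(Add(Add(4, Mul(-1, d)), Function('N')(b)), 2), -40) = Mul(Pow(Add(Add(4, Mul(-1, Rational(-1, 9))), -3), 2), -40) = Mul(Pow(Add(Add(4, Rational(1, 9)), -3), 2), -40) = Mul(Pow(Add(Rational(37, 9), -3), 2), -40) = Mul(Pow(Rational(10, 9), 2), -40) = Mul(Rational(100, 81), -40) = Rational(-4000, 81)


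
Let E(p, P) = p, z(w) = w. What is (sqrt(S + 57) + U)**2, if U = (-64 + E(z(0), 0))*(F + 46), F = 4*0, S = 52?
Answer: (2944 - sqrt(109))**2 ≈ 8.6058e+6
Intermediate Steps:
F = 0
U = -2944 (U = (-64 + 0)*(0 + 46) = -64*46 = -2944)
(sqrt(S + 57) + U)**2 = (sqrt(52 + 57) - 2944)**2 = (sqrt(109) - 2944)**2 = (-2944 + sqrt(109))**2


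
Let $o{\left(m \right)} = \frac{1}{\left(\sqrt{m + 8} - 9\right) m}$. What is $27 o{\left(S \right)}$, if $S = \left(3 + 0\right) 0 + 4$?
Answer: $- \frac{81}{92} - \frac{9 \sqrt{3}}{46} \approx -1.2193$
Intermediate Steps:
$S = 4$ ($S = 3 \cdot 0 + 4 = 0 + 4 = 4$)
$o{\left(m \right)} = \frac{1}{m \left(-9 + \sqrt{8 + m}\right)}$ ($o{\left(m \right)} = \frac{1}{\left(\sqrt{8 + m} - 9\right) m} = \frac{1}{\left(-9 + \sqrt{8 + m}\right) m} = \frac{1}{m \left(-9 + \sqrt{8 + m}\right)}$)
$27 o{\left(S \right)} = 27 \frac{1}{4 \left(-9 + \sqrt{8 + 4}\right)} = 27 \frac{1}{4 \left(-9 + \sqrt{12}\right)} = 27 \frac{1}{4 \left(-9 + 2 \sqrt{3}\right)} = \frac{27}{4 \left(-9 + 2 \sqrt{3}\right)}$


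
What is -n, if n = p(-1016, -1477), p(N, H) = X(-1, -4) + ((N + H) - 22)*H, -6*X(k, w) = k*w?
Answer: -11143963/3 ≈ -3.7147e+6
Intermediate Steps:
X(k, w) = -k*w/6
p(N, H) = -⅔ + H*(-22 + H + N) (p(N, H) = -⅙*(-1)*(-4) + ((N + H) - 22)*H = -⅔ + ((H + N) - 22)*H = -⅔ + (-22 + H + N)*H = -⅔ + H*(-22 + H + N))
n = 11143963/3 (n = -⅔ + (-1477)² - 22*(-1477) - 1477*(-1016) = -⅔ + 2181529 + 32494 + 1500632 = 11143963/3 ≈ 3.7147e+6)
-n = -1*11143963/3 = -11143963/3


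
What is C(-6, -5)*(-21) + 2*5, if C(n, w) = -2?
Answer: 52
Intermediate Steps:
C(-6, -5)*(-21) + 2*5 = -2*(-21) + 2*5 = 42 + 10 = 52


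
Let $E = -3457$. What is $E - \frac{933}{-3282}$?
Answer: $- \frac{3781647}{1094} \approx -3456.7$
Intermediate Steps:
$E - \frac{933}{-3282} = -3457 - \frac{933}{-3282} = -3457 - - \frac{311}{1094} = -3457 + \frac{311}{1094} = - \frac{3781647}{1094}$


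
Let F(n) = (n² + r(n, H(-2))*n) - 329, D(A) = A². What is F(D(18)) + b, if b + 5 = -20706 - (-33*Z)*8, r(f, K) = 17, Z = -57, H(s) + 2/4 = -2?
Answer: 74396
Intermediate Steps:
H(s) = -5/2 (H(s) = -½ - 2 = -5/2)
F(n) = -329 + n² + 17*n (F(n) = (n² + 17*n) - 329 = -329 + n² + 17*n)
b = -35759 (b = -5 + (-20706 - (-33*(-57))*8) = -5 + (-20706 - 1881*8) = -5 + (-20706 - 1*15048) = -5 + (-20706 - 15048) = -5 - 35754 = -35759)
F(D(18)) + b = (-329 + (18²)² + 17*18²) - 35759 = (-329 + 324² + 17*324) - 35759 = (-329 + 104976 + 5508) - 35759 = 110155 - 35759 = 74396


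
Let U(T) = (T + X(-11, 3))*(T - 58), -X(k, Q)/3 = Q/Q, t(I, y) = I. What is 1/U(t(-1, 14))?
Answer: 1/236 ≈ 0.0042373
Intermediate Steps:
X(k, Q) = -3 (X(k, Q) = -3*Q/Q = -3*1 = -3)
U(T) = (-58 + T)*(-3 + T) (U(T) = (T - 3)*(T - 58) = (-3 + T)*(-58 + T) = (-58 + T)*(-3 + T))
1/U(t(-1, 14)) = 1/(174 + (-1)² - 61*(-1)) = 1/(174 + 1 + 61) = 1/236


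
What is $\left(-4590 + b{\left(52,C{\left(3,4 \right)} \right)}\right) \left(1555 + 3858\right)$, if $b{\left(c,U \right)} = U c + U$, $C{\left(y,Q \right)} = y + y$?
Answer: $-23124336$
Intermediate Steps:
$C{\left(y,Q \right)} = 2 y$
$b{\left(c,U \right)} = U + U c$
$\left(-4590 + b{\left(52,C{\left(3,4 \right)} \right)}\right) \left(1555 + 3858\right) = \left(-4590 + 2 \cdot 3 \left(1 + 52\right)\right) \left(1555 + 3858\right) = \left(-4590 + 6 \cdot 53\right) 5413 = \left(-4590 + 318\right) 5413 = \left(-4272\right) 5413 = -23124336$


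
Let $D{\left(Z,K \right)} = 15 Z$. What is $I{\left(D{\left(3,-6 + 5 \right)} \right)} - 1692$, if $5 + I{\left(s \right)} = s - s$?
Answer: $-1697$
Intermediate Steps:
$I{\left(s \right)} = -5$ ($I{\left(s \right)} = -5 + \left(s - s\right) = -5 + 0 = -5$)
$I{\left(D{\left(3,-6 + 5 \right)} \right)} - 1692 = -5 - 1692 = -1697$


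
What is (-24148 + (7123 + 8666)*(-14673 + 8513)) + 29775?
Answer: -97254613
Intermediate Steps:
(-24148 + (7123 + 8666)*(-14673 + 8513)) + 29775 = (-24148 + 15789*(-6160)) + 29775 = (-24148 - 97260240) + 29775 = -97284388 + 29775 = -97254613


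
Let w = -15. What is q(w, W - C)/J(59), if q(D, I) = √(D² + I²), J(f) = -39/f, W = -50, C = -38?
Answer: -59*√41/13 ≈ -29.060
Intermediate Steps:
q(w, W - C)/J(59) = √((-15)² + (-50 - 1*(-38))²)/((-39/59)) = √(225 + (-50 + 38)²)/((-39*1/59)) = √(225 + (-12)²)/(-39/59) = √(225 + 144)*(-59/39) = √369*(-59/39) = (3*√41)*(-59/39) = -59*√41/13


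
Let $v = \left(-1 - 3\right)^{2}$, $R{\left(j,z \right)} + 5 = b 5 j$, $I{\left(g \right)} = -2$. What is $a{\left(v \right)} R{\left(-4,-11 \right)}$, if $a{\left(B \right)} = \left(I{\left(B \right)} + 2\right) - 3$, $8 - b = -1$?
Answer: $555$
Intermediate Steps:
$b = 9$ ($b = 8 - -1 = 8 + 1 = 9$)
$R{\left(j,z \right)} = -5 + 45 j$ ($R{\left(j,z \right)} = -5 + 9 \cdot 5 j = -5 + 45 j$)
$v = 16$ ($v = \left(-4\right)^{2} = 16$)
$a{\left(B \right)} = -3$ ($a{\left(B \right)} = \left(-2 + 2\right) - 3 = 0 - 3 = -3$)
$a{\left(v \right)} R{\left(-4,-11 \right)} = - 3 \left(-5 + 45 \left(-4\right)\right) = - 3 \left(-5 - 180\right) = \left(-3\right) \left(-185\right) = 555$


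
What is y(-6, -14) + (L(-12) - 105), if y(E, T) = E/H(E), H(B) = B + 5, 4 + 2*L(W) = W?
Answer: -107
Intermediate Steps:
L(W) = -2 + W/2
H(B) = 5 + B
y(E, T) = E/(5 + E)
y(-6, -14) + (L(-12) - 105) = -6/(5 - 6) + ((-2 + (½)*(-12)) - 105) = -6/(-1) + ((-2 - 6) - 105) = -6*(-1) + (-8 - 105) = 6 - 113 = -107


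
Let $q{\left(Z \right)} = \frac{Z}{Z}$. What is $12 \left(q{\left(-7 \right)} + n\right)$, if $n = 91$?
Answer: $1104$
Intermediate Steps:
$q{\left(Z \right)} = 1$
$12 \left(q{\left(-7 \right)} + n\right) = 12 \left(1 + 91\right) = 12 \cdot 92 = 1104$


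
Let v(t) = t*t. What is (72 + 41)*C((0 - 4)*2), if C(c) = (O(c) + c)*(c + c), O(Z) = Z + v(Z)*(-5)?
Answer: 607488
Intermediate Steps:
v(t) = t²
O(Z) = Z - 5*Z² (O(Z) = Z + Z²*(-5) = Z - 5*Z²)
C(c) = 2*c*(c + c*(1 - 5*c)) (C(c) = (c*(1 - 5*c) + c)*(c + c) = (c + c*(1 - 5*c))*(2*c) = 2*c*(c + c*(1 - 5*c)))
(72 + 41)*C((0 - 4)*2) = (72 + 41)*(((0 - 4)*2)²*(4 - 10*(0 - 4)*2)) = 113*((-4*2)²*(4 - (-40)*2)) = 113*((-8)²*(4 - 10*(-8))) = 113*(64*(4 + 80)) = 113*(64*84) = 113*5376 = 607488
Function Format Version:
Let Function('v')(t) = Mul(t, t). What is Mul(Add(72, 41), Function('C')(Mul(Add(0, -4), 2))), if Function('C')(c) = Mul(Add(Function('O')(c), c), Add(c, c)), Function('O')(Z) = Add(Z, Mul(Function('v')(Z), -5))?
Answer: 607488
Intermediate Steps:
Function('v')(t) = Pow(t, 2)
Function('O')(Z) = Add(Z, Mul(-5, Pow(Z, 2))) (Function('O')(Z) = Add(Z, Mul(Pow(Z, 2), -5)) = Add(Z, Mul(-5, Pow(Z, 2))))
Function('C')(c) = Mul(2, c, Add(c, Mul(c, Add(1, Mul(-5, c))))) (Function('C')(c) = Mul(Add(Mul(c, Add(1, Mul(-5, c))), c), Add(c, c)) = Mul(Add(c, Mul(c, Add(1, Mul(-5, c)))), Mul(2, c)) = Mul(2, c, Add(c, Mul(c, Add(1, Mul(-5, c))))))
Mul(Add(72, 41), Function('C')(Mul(Add(0, -4), 2))) = Mul(Add(72, 41), Mul(Pow(Mul(Add(0, -4), 2), 2), Add(4, Mul(-10, Mul(Add(0, -4), 2))))) = Mul(113, Mul(Pow(Mul(-4, 2), 2), Add(4, Mul(-10, Mul(-4, 2))))) = Mul(113, Mul(Pow(-8, 2), Add(4, Mul(-10, -8)))) = Mul(113, Mul(64, Add(4, 80))) = Mul(113, Mul(64, 84)) = Mul(113, 5376) = 607488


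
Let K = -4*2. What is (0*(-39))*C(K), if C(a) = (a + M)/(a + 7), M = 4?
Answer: 0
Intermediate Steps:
K = -8
C(a) = (4 + a)/(7 + a) (C(a) = (a + 4)/(a + 7) = (4 + a)/(7 + a))
(0*(-39))*C(K) = (0*(-39))*((4 - 8)/(7 - 8)) = 0*(-4/(-1)) = 0*(-1*(-4)) = 0*4 = 0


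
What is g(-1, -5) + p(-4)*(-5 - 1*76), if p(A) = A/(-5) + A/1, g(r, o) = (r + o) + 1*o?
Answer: 1241/5 ≈ 248.20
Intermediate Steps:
g(r, o) = r + 2*o (g(r, o) = (o + r) + o = r + 2*o)
p(A) = 4*A/5 (p(A) = A*(-⅕) + A*1 = -A/5 + A = 4*A/5)
g(-1, -5) + p(-4)*(-5 - 1*76) = (-1 + 2*(-5)) + ((⅘)*(-4))*(-5 - 1*76) = (-1 - 10) - 16*(-5 - 76)/5 = -11 - 16/5*(-81) = -11 + 1296/5 = 1241/5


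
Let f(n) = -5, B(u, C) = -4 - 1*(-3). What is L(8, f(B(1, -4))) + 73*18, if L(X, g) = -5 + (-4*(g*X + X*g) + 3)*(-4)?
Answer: 17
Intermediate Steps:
B(u, C) = -1 (B(u, C) = -4 + 3 = -1)
L(X, g) = -17 + 32*X*g (L(X, g) = -5 + (-4*(X*g + X*g) + 3)*(-4) = -5 + (-8*X*g + 3)*(-4) = -5 + (3 - 8*X*g)*(-4) = -5 + (-12 + 32*X*g) = -17 + 32*X*g)
L(8, f(B(1, -4))) + 73*18 = (-17 + 32*8*(-5)) + 73*18 = (-17 - 1280) + 1314 = -1297 + 1314 = 17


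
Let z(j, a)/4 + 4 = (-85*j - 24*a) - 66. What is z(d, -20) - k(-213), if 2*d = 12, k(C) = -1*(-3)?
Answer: -403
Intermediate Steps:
k(C) = 3
d = 6 (d = (1/2)*12 = 6)
z(j, a) = -280 - 340*j - 96*a (z(j, a) = -16 + 4*((-85*j - 24*a) - 66) = -16 + 4*(-66 - 85*j - 24*a) = -16 + (-264 - 340*j - 96*a) = -280 - 340*j - 96*a)
z(d, -20) - k(-213) = (-280 - 340*6 - 96*(-20)) - 1*3 = (-280 - 2040 + 1920) - 3 = -400 - 3 = -403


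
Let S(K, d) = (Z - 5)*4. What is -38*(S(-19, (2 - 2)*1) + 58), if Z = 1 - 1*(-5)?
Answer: -2356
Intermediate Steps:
Z = 6 (Z = 1 + 5 = 6)
S(K, d) = 4 (S(K, d) = (6 - 5)*4 = 1*4 = 4)
-38*(S(-19, (2 - 2)*1) + 58) = -38*(4 + 58) = -38*62 = -2356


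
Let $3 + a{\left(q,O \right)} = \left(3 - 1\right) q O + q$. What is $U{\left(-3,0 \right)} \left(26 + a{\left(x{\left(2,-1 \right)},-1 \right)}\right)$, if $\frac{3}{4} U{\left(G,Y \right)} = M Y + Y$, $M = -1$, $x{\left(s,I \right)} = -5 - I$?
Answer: $0$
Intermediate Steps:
$a{\left(q,O \right)} = -3 + q + 2 O q$ ($a{\left(q,O \right)} = -3 + \left(\left(3 - 1\right) q O + q\right) = -3 + \left(2 q O + q\right) = -3 + \left(2 O q + q\right) = -3 + \left(q + 2 O q\right) = -3 + q + 2 O q$)
$U{\left(G,Y \right)} = 0$ ($U{\left(G,Y \right)} = \frac{4 \left(- Y + Y\right)}{3} = \frac{4}{3} \cdot 0 = 0$)
$U{\left(-3,0 \right)} \left(26 + a{\left(x{\left(2,-1 \right)},-1 \right)}\right) = 0 \left(26 - \left(7 + 2 \left(-5 - -1\right)\right)\right) = 0 \left(26 + \left(-3 + \left(-5 + 1\right) + 2 \left(-1\right) \left(-5 + 1\right)\right)\right) = 0 \left(26 - \left(7 - 8\right)\right) = 0 \left(26 - -1\right) = 0 \left(26 + 1\right) = 0 \cdot 27 = 0$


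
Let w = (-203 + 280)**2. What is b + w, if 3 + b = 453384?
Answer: 459310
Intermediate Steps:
b = 453381 (b = -3 + 453384 = 453381)
w = 5929 (w = 77**2 = 5929)
b + w = 453381 + 5929 = 459310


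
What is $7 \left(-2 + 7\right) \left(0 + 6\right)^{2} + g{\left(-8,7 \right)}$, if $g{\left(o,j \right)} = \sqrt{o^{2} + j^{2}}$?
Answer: $1260 + \sqrt{113} \approx 1270.6$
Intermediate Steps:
$g{\left(o,j \right)} = \sqrt{j^{2} + o^{2}}$
$7 \left(-2 + 7\right) \left(0 + 6\right)^{2} + g{\left(-8,7 \right)} = 7 \left(-2 + 7\right) \left(0 + 6\right)^{2} + \sqrt{7^{2} + \left(-8\right)^{2}} = 7 \cdot 5 \cdot 6^{2} + \sqrt{49 + 64} = 35 \cdot 36 + \sqrt{113} = 1260 + \sqrt{113}$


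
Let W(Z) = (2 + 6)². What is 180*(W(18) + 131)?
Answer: 35100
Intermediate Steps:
W(Z) = 64 (W(Z) = 8² = 64)
180*(W(18) + 131) = 180*(64 + 131) = 180*195 = 35100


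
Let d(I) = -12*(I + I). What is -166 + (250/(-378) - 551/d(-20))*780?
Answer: -794933/504 ≈ -1577.2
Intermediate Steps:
d(I) = -24*I
-166 + (250/(-378) - 551/d(-20))*780 = -166 + (250/(-378) - 551/((-24*(-20))))*780 = -166 + (250*(-1/378) - 551/480)*780 = -166 + (-125/189 - 551*1/480)*780 = -166 + (-125/189 - 551/480)*780 = -166 - 54713/30240*780 = -166 - 711269/504 = -794933/504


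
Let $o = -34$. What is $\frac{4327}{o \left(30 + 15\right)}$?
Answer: $- \frac{4327}{1530} \approx -2.8281$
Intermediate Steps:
$\frac{4327}{o \left(30 + 15\right)} = \frac{4327}{\left(-34\right) \left(30 + 15\right)} = \frac{4327}{\left(-34\right) 45} = \frac{4327}{-1530} = 4327 \left(- \frac{1}{1530}\right) = - \frac{4327}{1530}$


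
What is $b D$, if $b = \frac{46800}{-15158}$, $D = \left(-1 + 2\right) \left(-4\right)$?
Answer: $\frac{7200}{583} \approx 12.35$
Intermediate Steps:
$D = -4$ ($D = 1 \left(-4\right) = -4$)
$b = - \frac{1800}{583}$ ($b = 46800 \left(- \frac{1}{15158}\right) = - \frac{1800}{583} \approx -3.0875$)
$b D = \left(- \frac{1800}{583}\right) \left(-4\right) = \frac{7200}{583}$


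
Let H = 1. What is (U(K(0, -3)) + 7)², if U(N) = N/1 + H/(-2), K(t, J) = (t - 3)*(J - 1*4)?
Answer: 3025/4 ≈ 756.25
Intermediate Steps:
K(t, J) = (-4 + J)*(-3 + t) (K(t, J) = (-3 + t)*(J - 4) = (-3 + t)*(-4 + J) = (-4 + J)*(-3 + t))
U(N) = -½ + N (U(N) = N/1 + 1/(-2) = N*1 + 1*(-½) = N - ½ = -½ + N)
(U(K(0, -3)) + 7)² = ((-½ + (12 - 4*0 - 3*(-3) - 3*0)) + 7)² = ((-½ + (12 + 0 + 9 + 0)) + 7)² = ((-½ + 21) + 7)² = (41/2 + 7)² = (55/2)² = 3025/4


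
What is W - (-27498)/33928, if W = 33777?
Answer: 573006777/16964 ≈ 33778.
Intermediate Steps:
W - (-27498)/33928 = 33777 - (-27498)/33928 = 33777 - 1*(-13749/16964) = 33777 + 13749/16964 = 573006777/16964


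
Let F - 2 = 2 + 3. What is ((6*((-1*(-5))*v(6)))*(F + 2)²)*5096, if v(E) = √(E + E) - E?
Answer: -74299680 + 24766560*√3 ≈ -3.1403e+7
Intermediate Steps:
v(E) = -E + √2*√E (v(E) = √(2*E) - E = √2*√E - E = -E + √2*√E)
F = 7 (F = 2 + (2 + 3) = 2 + 5 = 7)
((6*((-1*(-5))*v(6)))*(F + 2)²)*5096 = ((6*((-1*(-5))*(-1*6 + √2*√6)))*(7 + 2)²)*5096 = ((6*(5*(-6 + 2*√3)))*9²)*5096 = ((6*(-30 + 10*√3))*81)*5096 = ((-180 + 60*√3)*81)*5096 = (-14580 + 4860*√3)*5096 = -74299680 + 24766560*√3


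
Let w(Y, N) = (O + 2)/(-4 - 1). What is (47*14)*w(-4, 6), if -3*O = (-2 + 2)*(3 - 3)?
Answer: -1316/5 ≈ -263.20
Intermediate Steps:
O = 0 (O = -(-2 + 2)*(3 - 3)/3 = -0*0 = -⅓*0 = 0)
w(Y, N) = -⅖ (w(Y, N) = (0 + 2)/(-4 - 1) = 2/(-5) = 2*(-⅕) = -⅖)
(47*14)*w(-4, 6) = (47*14)*(-⅖) = 658*(-⅖) = -1316/5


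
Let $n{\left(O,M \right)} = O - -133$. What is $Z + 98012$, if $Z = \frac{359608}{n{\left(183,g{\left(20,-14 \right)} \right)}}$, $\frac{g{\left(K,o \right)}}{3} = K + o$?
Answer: $99150$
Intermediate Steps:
$g{\left(K,o \right)} = 3 K + 3 o$ ($g{\left(K,o \right)} = 3 \left(K + o\right) = 3 K + 3 o$)
$n{\left(O,M \right)} = 133 + O$ ($n{\left(O,M \right)} = O + 133 = 133 + O$)
$Z = 1138$ ($Z = \frac{359608}{133 + 183} = \frac{359608}{316} = 359608 \cdot \frac{1}{316} = 1138$)
$Z + 98012 = 1138 + 98012 = 99150$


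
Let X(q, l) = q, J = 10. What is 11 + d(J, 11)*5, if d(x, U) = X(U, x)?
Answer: 66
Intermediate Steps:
d(x, U) = U
11 + d(J, 11)*5 = 11 + 11*5 = 11 + 55 = 66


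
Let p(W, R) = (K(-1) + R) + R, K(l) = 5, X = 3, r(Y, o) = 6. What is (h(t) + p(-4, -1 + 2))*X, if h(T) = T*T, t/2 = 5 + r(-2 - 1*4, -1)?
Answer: 1473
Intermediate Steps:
t = 22 (t = 2*(5 + 6) = 2*11 = 22)
h(T) = T²
p(W, R) = 5 + 2*R (p(W, R) = (5 + R) + R = 5 + 2*R)
(h(t) + p(-4, -1 + 2))*X = (22² + (5 + 2*(-1 + 2)))*3 = (484 + (5 + 2*1))*3 = (484 + (5 + 2))*3 = (484 + 7)*3 = 491*3 = 1473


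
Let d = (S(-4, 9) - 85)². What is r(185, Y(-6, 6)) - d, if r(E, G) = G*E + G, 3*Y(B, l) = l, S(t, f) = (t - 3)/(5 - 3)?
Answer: -29841/4 ≈ -7460.3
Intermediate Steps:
S(t, f) = -3/2 + t/2 (S(t, f) = (-3 + t)/2 = (-3 + t)*(½) = -3/2 + t/2)
Y(B, l) = l/3
r(E, G) = G + E*G (r(E, G) = E*G + G = G + E*G)
d = 31329/4 (d = ((-3/2 + (½)*(-4)) - 85)² = ((-3/2 - 2) - 85)² = (-7/2 - 85)² = (-177/2)² = 31329/4 ≈ 7832.3)
r(185, Y(-6, 6)) - d = ((⅓)*6)*(1 + 185) - 1*31329/4 = 2*186 - 31329/4 = 372 - 31329/4 = -29841/4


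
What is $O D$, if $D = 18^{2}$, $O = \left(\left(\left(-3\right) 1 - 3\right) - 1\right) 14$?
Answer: $-31752$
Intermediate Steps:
$O = -98$ ($O = \left(\left(-3 - 3\right) - 1\right) 14 = \left(-6 - 1\right) 14 = \left(-7\right) 14 = -98$)
$D = 324$
$O D = \left(-98\right) 324 = -31752$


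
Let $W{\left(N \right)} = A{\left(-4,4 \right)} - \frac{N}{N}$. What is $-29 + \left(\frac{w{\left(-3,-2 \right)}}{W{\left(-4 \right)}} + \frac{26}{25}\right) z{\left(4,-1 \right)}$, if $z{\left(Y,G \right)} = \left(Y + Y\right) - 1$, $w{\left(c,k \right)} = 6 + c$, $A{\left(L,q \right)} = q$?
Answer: $- \frac{368}{25} \approx -14.72$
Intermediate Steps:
$z{\left(Y,G \right)} = -1 + 2 Y$ ($z{\left(Y,G \right)} = 2 Y - 1 = -1 + 2 Y$)
$W{\left(N \right)} = 3$ ($W{\left(N \right)} = 4 - \frac{N}{N} = 4 - 1 = 3$)
$-29 + \left(\frac{w{\left(-3,-2 \right)}}{W{\left(-4 \right)}} + \frac{26}{25}\right) z{\left(4,-1 \right)} = -29 + \left(\frac{6 - 3}{3} + \frac{26}{25}\right) \left(-1 + 2 \cdot 4\right) = -29 + \left(3 \cdot \frac{1}{3} + 26 \cdot \frac{1}{25}\right) \left(-1 + 8\right) = -29 + \left(1 + \frac{26}{25}\right) 7 = -29 + \frac{51}{25} \cdot 7 = -29 + \frac{357}{25} = - \frac{368}{25}$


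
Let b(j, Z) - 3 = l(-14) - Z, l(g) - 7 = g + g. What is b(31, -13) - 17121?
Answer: -17126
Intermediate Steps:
l(g) = 7 + 2*g (l(g) = 7 + (g + g) = 7 + 2*g)
b(j, Z) = -18 - Z (b(j, Z) = 3 + ((7 + 2*(-14)) - Z) = 3 + ((7 - 28) - Z) = 3 + (-21 - Z) = -18 - Z)
b(31, -13) - 17121 = (-18 - 1*(-13)) - 17121 = (-18 + 13) - 17121 = -5 - 17121 = -17126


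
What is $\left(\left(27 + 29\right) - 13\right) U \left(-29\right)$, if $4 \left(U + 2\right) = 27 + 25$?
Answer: $-13717$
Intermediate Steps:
$U = 11$ ($U = -2 + \frac{27 + 25}{4} = -2 + \frac{1}{4} \cdot 52 = -2 + 13 = 11$)
$\left(\left(27 + 29\right) - 13\right) U \left(-29\right) = \left(\left(27 + 29\right) - 13\right) 11 \left(-29\right) = \left(56 - 13\right) 11 \left(-29\right) = 43 \cdot 11 \left(-29\right) = 473 \left(-29\right) = -13717$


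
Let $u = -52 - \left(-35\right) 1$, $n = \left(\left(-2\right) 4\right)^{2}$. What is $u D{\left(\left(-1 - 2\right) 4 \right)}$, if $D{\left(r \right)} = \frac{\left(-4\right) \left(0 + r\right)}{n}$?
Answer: $- \frac{51}{4} \approx -12.75$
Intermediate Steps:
$n = 64$ ($n = \left(-8\right)^{2} = 64$)
$u = -17$ ($u = -52 - -35 = -52 + 35 = -17$)
$D{\left(r \right)} = - \frac{r}{16}$ ($D{\left(r \right)} = \frac{\left(-4\right) \left(0 + r\right)}{64} = - 4 r \frac{1}{64} = - \frac{r}{16}$)
$u D{\left(\left(-1 - 2\right) 4 \right)} = - 17 \left(- \frac{\left(-1 - 2\right) 4}{16}\right) = - 17 \left(- \frac{\left(-3\right) 4}{16}\right) = - 17 \left(\left(- \frac{1}{16}\right) \left(-12\right)\right) = \left(-17\right) \frac{3}{4} = - \frac{51}{4}$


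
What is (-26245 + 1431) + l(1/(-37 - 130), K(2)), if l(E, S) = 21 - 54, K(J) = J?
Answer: -24847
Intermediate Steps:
l(E, S) = -33
(-26245 + 1431) + l(1/(-37 - 130), K(2)) = (-26245 + 1431) - 33 = -24814 - 33 = -24847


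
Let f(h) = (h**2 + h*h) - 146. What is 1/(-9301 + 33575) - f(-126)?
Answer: -767204043/24274 ≈ -31606.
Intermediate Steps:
f(h) = -146 + 2*h**2 (f(h) = (h**2 + h**2) - 146 = 2*h**2 - 146 = -146 + 2*h**2)
1/(-9301 + 33575) - f(-126) = 1/(-9301 + 33575) - (-146 + 2*(-126)**2) = 1/24274 - (-146 + 2*15876) = 1/24274 - (-146 + 31752) = 1/24274 - 1*31606 = 1/24274 - 31606 = -767204043/24274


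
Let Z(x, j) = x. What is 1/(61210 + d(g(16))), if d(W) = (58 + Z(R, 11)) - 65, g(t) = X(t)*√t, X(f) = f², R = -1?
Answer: 1/61202 ≈ 1.6339e-5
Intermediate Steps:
g(t) = t^(5/2) (g(t) = t²*√t = t^(5/2))
d(W) = -8 (d(W) = (58 - 1) - 65 = 57 - 65 = -8)
1/(61210 + d(g(16))) = 1/(61210 - 8) = 1/61202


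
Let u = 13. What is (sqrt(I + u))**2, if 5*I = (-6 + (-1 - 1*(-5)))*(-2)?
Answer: 69/5 ≈ 13.800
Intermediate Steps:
I = 4/5 (I = ((-6 + (-1 - 1*(-5)))*(-2))/5 = ((-6 + (-1 + 5))*(-2))/5 = ((-6 + 4)*(-2))/5 = (-2*(-2))/5 = (1/5)*4 = 4/5 ≈ 0.80000)
(sqrt(I + u))**2 = (sqrt(4/5 + 13))**2 = (sqrt(69/5))**2 = (sqrt(345)/5)**2 = 69/5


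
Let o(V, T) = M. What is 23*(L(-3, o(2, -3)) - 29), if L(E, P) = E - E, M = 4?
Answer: -667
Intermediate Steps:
o(V, T) = 4
L(E, P) = 0
23*(L(-3, o(2, -3)) - 29) = 23*(0 - 29) = 23*(-29) = -667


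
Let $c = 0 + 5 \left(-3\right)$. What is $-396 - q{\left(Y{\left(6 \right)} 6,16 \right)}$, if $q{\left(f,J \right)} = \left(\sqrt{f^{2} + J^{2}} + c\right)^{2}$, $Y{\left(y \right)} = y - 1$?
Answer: $-757$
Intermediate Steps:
$Y{\left(y \right)} = -1 + y$
$c = -15$ ($c = 0 - 15 = -15$)
$q{\left(f,J \right)} = \left(-15 + \sqrt{J^{2} + f^{2}}\right)^{2}$ ($q{\left(f,J \right)} = \left(\sqrt{f^{2} + J^{2}} - 15\right)^{2} = \left(\sqrt{J^{2} + f^{2}} - 15\right)^{2} = \left(-15 + \sqrt{J^{2} + f^{2}}\right)^{2}$)
$-396 - q{\left(Y{\left(6 \right)} 6,16 \right)} = -396 - \left(-15 + \sqrt{16^{2} + \left(\left(-1 + 6\right) 6\right)^{2}}\right)^{2} = -396 - \left(-15 + \sqrt{256 + \left(5 \cdot 6\right)^{2}}\right)^{2} = -396 - \left(-15 + \sqrt{256 + 30^{2}}\right)^{2} = -396 - \left(-15 + \sqrt{256 + 900}\right)^{2} = -396 - \left(-15 + \sqrt{1156}\right)^{2} = -396 - \left(-15 + 34\right)^{2} = -396 - 19^{2} = -396 - 361 = -757$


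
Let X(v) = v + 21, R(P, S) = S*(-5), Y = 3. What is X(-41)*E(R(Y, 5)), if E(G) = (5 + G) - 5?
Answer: 500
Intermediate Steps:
R(P, S) = -5*S
E(G) = G
X(v) = 21 + v
X(-41)*E(R(Y, 5)) = (21 - 41)*(-5*5) = -20*(-25) = 500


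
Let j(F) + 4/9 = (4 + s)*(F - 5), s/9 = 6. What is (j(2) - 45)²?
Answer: 3900625/81 ≈ 48156.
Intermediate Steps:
s = 54 (s = 9*6 = 54)
j(F) = -2614/9 + 58*F (j(F) = -4/9 + (4 + 54)*(F - 5) = -4/9 + 58*(-5 + F) = -4/9 + (-290 + 58*F) = -2614/9 + 58*F)
(j(2) - 45)² = ((-2614/9 + 58*2) - 45)² = ((-2614/9 + 116) - 45)² = (-1570/9 - 45)² = (-1975/9)² = 3900625/81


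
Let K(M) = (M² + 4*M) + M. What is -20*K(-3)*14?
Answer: 1680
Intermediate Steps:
K(M) = M² + 5*M
-20*K(-3)*14 = -(-60)*(5 - 3)*14 = -(-60)*2*14 = -20*(-6)*14 = 120*14 = 1680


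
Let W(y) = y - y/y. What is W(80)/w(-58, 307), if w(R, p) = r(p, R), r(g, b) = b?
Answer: -79/58 ≈ -1.3621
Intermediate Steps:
w(R, p) = R
W(y) = -1 + y (W(y) = y - 1*1 = y - 1 = -1 + y)
W(80)/w(-58, 307) = (-1 + 80)/(-58) = 79*(-1/58) = -79/58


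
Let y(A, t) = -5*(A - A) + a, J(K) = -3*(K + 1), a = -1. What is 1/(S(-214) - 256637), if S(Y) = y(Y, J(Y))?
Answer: -1/256638 ≈ -3.8965e-6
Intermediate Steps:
J(K) = -3 - 3*K (J(K) = -3*(1 + K) = -3 - 3*K)
y(A, t) = -1 (y(A, t) = -5*(A - A) - 1 = -5*0 - 1 = 0 - 1 = -1)
S(Y) = -1
1/(S(-214) - 256637) = 1/(-1 - 256637) = 1/(-256638) = -1/256638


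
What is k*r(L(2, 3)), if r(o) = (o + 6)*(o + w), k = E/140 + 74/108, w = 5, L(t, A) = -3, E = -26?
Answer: 944/315 ≈ 2.9968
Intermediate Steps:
k = 472/945 (k = -26/140 + 74/108 = -26*1/140 + 74*(1/108) = -13/70 + 37/54 = 472/945 ≈ 0.49947)
r(o) = (5 + o)*(6 + o) (r(o) = (o + 6)*(o + 5) = (6 + o)*(5 + o) = (5 + o)*(6 + o))
k*r(L(2, 3)) = 472*(30 + (-3)**2 + 11*(-3))/945 = 472*(30 + 9 - 33)/945 = (472/945)*6 = 944/315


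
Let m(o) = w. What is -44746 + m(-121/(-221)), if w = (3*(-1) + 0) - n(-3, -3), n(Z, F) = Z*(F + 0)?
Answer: -44758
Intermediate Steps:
n(Z, F) = F*Z (n(Z, F) = Z*F = F*Z)
w = -12 (w = (3*(-1) + 0) - (-3)*(-3) = (-3 + 0) - 1*9 = -3 - 9 = -12)
m(o) = -12
-44746 + m(-121/(-221)) = -44746 - 12 = -44758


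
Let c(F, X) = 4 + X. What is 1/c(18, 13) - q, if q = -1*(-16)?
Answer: -271/17 ≈ -15.941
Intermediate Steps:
q = 16
1/c(18, 13) - q = 1/(4 + 13) - 1*16 = 1/17 - 16 = -271/17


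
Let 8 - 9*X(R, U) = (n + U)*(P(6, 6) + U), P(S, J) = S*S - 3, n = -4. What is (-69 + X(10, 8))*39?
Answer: -3367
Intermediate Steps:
P(S, J) = -3 + S² (P(S, J) = S² - 3 = -3 + S²)
X(R, U) = 8/9 - (-4 + U)*(33 + U)/9 (X(R, U) = 8/9 - (-4 + U)*((-3 + 6²) + U)/9 = 8/9 - (-4 + U)*((-3 + 36) + U)/9 = 8/9 - (-4 + U)*(33 + U)/9)
(-69 + X(10, 8))*39 = (-69 + (140/9 - 29/9*8 - ⅑*8²))*39 = (-69 + (140/9 - 232/9 - ⅑*64))*39 = (-69 + (140/9 - 232/9 - 64/9))*39 = (-69 - 52/3)*39 = -259/3*39 = -3367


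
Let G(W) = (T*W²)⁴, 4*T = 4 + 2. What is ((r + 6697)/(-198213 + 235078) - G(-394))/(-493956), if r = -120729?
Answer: 27094993910258931776526368/4552421985 ≈ 5.9518e+15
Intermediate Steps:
T = 3/2 (T = (4 + 2)/4 = (¼)*6 = 3/2 ≈ 1.5000)
G(W) = 81*W⁸/16 (G(W) = (3*W²/2)⁴ = 81*W⁸/16)
((r + 6697)/(-198213 + 235078) - G(-394))/(-493956) = ((-120729 + 6697)/(-198213 + 235078) - 81*(-394)⁸/16)/(-493956) = (-114032/36865 - 81*580723999730940764416/16)*(-1/493956) = (-114032*1/36865 - 1*2939915248637887619856)*(-1/493956) = (-114032/36865 - 2939915248637887619856)*(-1/493956) = -108379975641035727106105472/36865*(-1/493956) = 27094993910258931776526368/4552421985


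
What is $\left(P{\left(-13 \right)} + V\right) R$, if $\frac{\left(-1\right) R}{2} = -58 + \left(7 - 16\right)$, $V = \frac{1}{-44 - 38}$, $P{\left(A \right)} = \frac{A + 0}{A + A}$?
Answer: $\frac{2680}{41} \approx 65.366$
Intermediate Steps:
$P{\left(A \right)} = \frac{1}{2}$ ($P{\left(A \right)} = \frac{A}{2 A} = A \frac{1}{2 A} = \frac{1}{2}$)
$V = - \frac{1}{82}$ ($V = \frac{1}{-82} = - \frac{1}{82} \approx -0.012195$)
$R = 134$ ($R = - 2 \left(-58 + \left(7 - 16\right)\right) = - 2 \left(-58 - 9\right) = \left(-2\right) \left(-67\right) = 134$)
$\left(P{\left(-13 \right)} + V\right) R = \left(\frac{1}{2} - \frac{1}{82}\right) 134 = \frac{20}{41} \cdot 134 = \frac{2680}{41}$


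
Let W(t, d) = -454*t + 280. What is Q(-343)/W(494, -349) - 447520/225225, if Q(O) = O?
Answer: -20033087549/10089899820 ≈ -1.9855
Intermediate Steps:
W(t, d) = 280 - 454*t
Q(-343)/W(494, -349) - 447520/225225 = -343/(280 - 454*494) - 447520/225225 = -343/(280 - 224276) - 447520*1/225225 = -343/(-223996) - 89504/45045 = -343*(-1/223996) - 89504/45045 = 343/223996 - 89504/45045 = -20033087549/10089899820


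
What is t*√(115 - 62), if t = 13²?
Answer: 169*√53 ≈ 1230.3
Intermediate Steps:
t = 169
t*√(115 - 62) = 169*√(115 - 62) = 169*√53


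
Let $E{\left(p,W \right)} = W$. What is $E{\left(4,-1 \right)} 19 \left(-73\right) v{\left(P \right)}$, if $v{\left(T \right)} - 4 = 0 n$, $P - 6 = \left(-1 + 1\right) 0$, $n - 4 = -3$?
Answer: $5548$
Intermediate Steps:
$n = 1$ ($n = 4 - 3 = 1$)
$P = 6$ ($P = 6 + \left(-1 + 1\right) 0 = 6 + 0 \cdot 0 = 6 + 0 = 6$)
$v{\left(T \right)} = 4$ ($v{\left(T \right)} = 4 + 0 \cdot 1 = 4 + 0 = 4$)
$E{\left(4,-1 \right)} 19 \left(-73\right) v{\left(P \right)} = \left(-1\right) 19 \left(-73\right) 4 = \left(-19\right) \left(-73\right) 4 = 1387 \cdot 4 = 5548$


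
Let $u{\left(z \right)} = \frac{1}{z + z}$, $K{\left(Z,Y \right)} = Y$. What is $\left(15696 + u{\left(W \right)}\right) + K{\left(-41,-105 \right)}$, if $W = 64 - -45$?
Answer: $\frac{3398839}{218} \approx 15591.0$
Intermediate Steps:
$W = 109$ ($W = 64 + 45 = 109$)
$u{\left(z \right)} = \frac{1}{2 z}$
$\left(15696 + u{\left(W \right)}\right) + K{\left(-41,-105 \right)} = \left(15696 + \frac{1}{2 \cdot 109}\right) - 105 = \left(15696 + \frac{1}{2} \cdot \frac{1}{109}\right) - 105 = \left(15696 + \frac{1}{218}\right) - 105 = \frac{3421729}{218} - 105 = \frac{3398839}{218}$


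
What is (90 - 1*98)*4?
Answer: -32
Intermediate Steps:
(90 - 1*98)*4 = (90 - 98)*4 = -8*4 = -32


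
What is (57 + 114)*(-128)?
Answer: -21888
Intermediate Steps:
(57 + 114)*(-128) = 171*(-128) = -21888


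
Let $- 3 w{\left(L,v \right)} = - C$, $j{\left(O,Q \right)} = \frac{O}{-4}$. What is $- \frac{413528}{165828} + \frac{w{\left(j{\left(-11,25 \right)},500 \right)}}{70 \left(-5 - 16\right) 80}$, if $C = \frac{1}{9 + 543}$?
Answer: $- \frac{6711063220219}{2691189446400} \approx -2.4937$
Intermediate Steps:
$j{\left(O,Q \right)} = - \frac{O}{4}$ ($j{\left(O,Q \right)} = O \left(- \frac{1}{4}\right) = - \frac{O}{4}$)
$C = \frac{1}{552} \approx 0.0018116$
$w{\left(L,v \right)} = \frac{1}{1656}$ ($w{\left(L,v \right)} = - \frac{\left(-1\right) \frac{1}{552}}{3} = \left(- \frac{1}{3}\right) \left(- \frac{1}{552}\right) = \frac{1}{1656}$)
$- \frac{413528}{165828} + \frac{w{\left(j{\left(-11,25 \right)},500 \right)}}{70 \left(-5 - 16\right) 80} = - \frac{413528}{165828} + \frac{1}{1656 \cdot 70 \left(-5 - 16\right) 80} = \left(-413528\right) \frac{1}{165828} + \frac{1}{1656 \cdot 70 \left(-5 - 16\right) 80} = - \frac{103382}{41457} + \frac{1}{1656 \cdot 70 \left(-21\right) 80} = - \frac{103382}{41457} + \frac{1}{1656 \left(\left(-1470\right) 80\right)} = - \frac{103382}{41457} + \frac{1}{1656 \left(-117600\right)} = - \frac{103382}{41457} + \frac{1}{1656} \left(- \frac{1}{117600}\right) = - \frac{103382}{41457} - \frac{1}{194745600} = - \frac{6711063220219}{2691189446400}$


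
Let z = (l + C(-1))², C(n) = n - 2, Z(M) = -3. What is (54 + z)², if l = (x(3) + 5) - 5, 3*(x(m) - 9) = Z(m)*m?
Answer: 3969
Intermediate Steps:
C(n) = -2 + n
x(m) = 9 - m (x(m) = 9 + (-3*m)/3 = 9 - m)
l = 6 (l = ((9 - 1*3) + 5) - 5 = ((9 - 3) + 5) - 5 = (6 + 5) - 5 = 11 - 5 = 6)
z = 9 (z = (6 + (-2 - 1))² = (6 - 3)² = 3² = 9)
(54 + z)² = (54 + 9)² = 63² = 3969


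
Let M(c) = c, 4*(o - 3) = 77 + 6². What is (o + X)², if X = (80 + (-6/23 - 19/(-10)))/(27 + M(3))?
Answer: 1526230489/1322500 ≈ 1154.0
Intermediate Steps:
o = 125/4 (o = 3 + (77 + 6²)/4 = 3 + (77 + 36)/4 = 3 + (¼)*113 = 3 + 113/4 = 125/4 ≈ 31.250)
X = 6259/2300 (X = (80 + (-6/23 - 19/(-10)))/(27 + 3) = (80 + (-6*1/23 - 19*(-⅒)))/30 = (80 + (-6/23 + 19/10))*(1/30) = (80 + 377/230)*(1/30) = (18777/230)*(1/30) = 6259/2300 ≈ 2.7213)
(o + X)² = (125/4 + 6259/2300)² = (39067/1150)² = 1526230489/1322500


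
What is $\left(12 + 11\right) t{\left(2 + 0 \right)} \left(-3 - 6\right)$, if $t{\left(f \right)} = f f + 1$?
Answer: $-1035$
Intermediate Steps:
$t{\left(f \right)} = 1 + f^{2}$ ($t{\left(f \right)} = f^{2} + 1 = 1 + f^{2}$)
$\left(12 + 11\right) t{\left(2 + 0 \right)} \left(-3 - 6\right) = \left(12 + 11\right) \left(1 + \left(2 + 0\right)^{2}\right) \left(-3 - 6\right) = 23 \left(1 + 2^{2}\right) \left(-3 - 6\right) = 23 \left(1 + 4\right) \left(-9\right) = 23 \cdot 5 \left(-9\right) = 115 \left(-9\right) = -1035$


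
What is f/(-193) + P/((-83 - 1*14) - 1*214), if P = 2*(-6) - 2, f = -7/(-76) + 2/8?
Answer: 98633/2280874 ≈ 0.043244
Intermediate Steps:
f = 13/38 (f = -7*(-1/76) + 2*(⅛) = 7/76 + ¼ = 13/38 ≈ 0.34211)
P = -14 (P = -12 - 2 = -14)
f/(-193) + P/((-83 - 1*14) - 1*214) = (13/38)/(-193) - 14/((-83 - 1*14) - 1*214) = (13/38)*(-1/193) - 14/((-83 - 14) - 214) = -13/7334 - 14/(-97 - 214) = -13/7334 - 14/(-311) = -13/7334 - 14*(-1/311) = -13/7334 + 14/311 = 98633/2280874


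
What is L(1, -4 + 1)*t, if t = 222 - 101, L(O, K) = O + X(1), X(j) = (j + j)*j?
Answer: 363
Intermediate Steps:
X(j) = 2*j**2 (X(j) = (2*j)*j = 2*j**2)
L(O, K) = 2 + O (L(O, K) = O + 2*1**2 = O + 2*1 = O + 2 = 2 + O)
t = 121
L(1, -4 + 1)*t = (2 + 1)*121 = 3*121 = 363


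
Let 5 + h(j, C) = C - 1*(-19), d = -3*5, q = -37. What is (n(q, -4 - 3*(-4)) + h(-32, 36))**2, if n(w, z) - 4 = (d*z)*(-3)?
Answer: 171396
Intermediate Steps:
d = -15
h(j, C) = 14 + C (h(j, C) = -5 + (C - 1*(-19)) = -5 + (C + 19) = -5 + (19 + C) = 14 + C)
n(w, z) = 4 + 45*z (n(w, z) = 4 - 15*z*(-3) = 4 + 45*z)
(n(q, -4 - 3*(-4)) + h(-32, 36))**2 = ((4 + 45*(-4 - 3*(-4))) + (14 + 36))**2 = ((4 + 45*(-4 + 12)) + 50)**2 = ((4 + 45*8) + 50)**2 = ((4 + 360) + 50)**2 = (364 + 50)**2 = 414**2 = 171396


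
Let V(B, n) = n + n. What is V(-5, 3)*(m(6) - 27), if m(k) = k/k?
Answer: -156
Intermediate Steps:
V(B, n) = 2*n
m(k) = 1
V(-5, 3)*(m(6) - 27) = (2*3)*(1 - 27) = 6*(-26) = -156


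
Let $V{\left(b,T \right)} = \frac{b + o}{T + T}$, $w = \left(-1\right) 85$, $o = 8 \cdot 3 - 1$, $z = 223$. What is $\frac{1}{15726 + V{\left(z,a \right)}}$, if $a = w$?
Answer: $\frac{85}{1336587} \approx 6.3595 \cdot 10^{-5}$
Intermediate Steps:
$o = 23$ ($o = 24 - 1 = 23$)
$w = -85$
$a = -85$
$V{\left(b,T \right)} = \frac{23 + b}{2 T}$ ($V{\left(b,T \right)} = \frac{b + 23}{T + T} = \frac{23 + b}{2 T}$)
$\frac{1}{15726 + V{\left(z,a \right)}} = \frac{1}{15726 + \frac{23 + 223}{2 \left(-85\right)}} = \frac{1}{15726 + \frac{1}{2} \left(- \frac{1}{85}\right) 246} = \frac{1}{15726 - \frac{123}{85}} = \frac{1}{\frac{1336587}{85}} = \frac{85}{1336587}$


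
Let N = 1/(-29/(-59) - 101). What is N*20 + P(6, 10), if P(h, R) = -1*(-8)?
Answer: 4626/593 ≈ 7.8010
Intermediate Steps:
N = -59/5930 (N = 1/(-29*(-1/59) - 101) = 1/(29/59 - 101) = 1/(-5930/59) = -59/5930 ≈ -0.0099494)
P(h, R) = 8
N*20 + P(6, 10) = -59/5930*20 + 8 = -118/593 + 8 = 4626/593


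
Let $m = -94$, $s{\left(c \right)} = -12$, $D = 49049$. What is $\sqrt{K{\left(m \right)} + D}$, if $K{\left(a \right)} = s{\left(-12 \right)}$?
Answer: $\sqrt{49037} \approx 221.44$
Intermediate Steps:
$K{\left(a \right)} = -12$
$\sqrt{K{\left(m \right)} + D} = \sqrt{-12 + 49049} = \sqrt{49037}$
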